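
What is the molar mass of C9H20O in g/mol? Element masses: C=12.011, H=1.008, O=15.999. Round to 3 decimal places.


M = sum(count * atomic_mass) over atoms.
M = 9*12.011 + 20*1.008 + 1*15.999
M = 108.099 + 20.16 + 15.999
M = 144.258 g/mol, rounded to 3 dp:

144.258 g/mol


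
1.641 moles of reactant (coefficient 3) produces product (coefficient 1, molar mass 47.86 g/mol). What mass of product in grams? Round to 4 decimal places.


Use the coefficient ratio to convert reactant moles to product moles, then multiply by the product's molar mass.
moles_P = moles_R * (coeff_P / coeff_R) = 1.641 * (1/3) = 0.547
mass_P = moles_P * M_P = 0.547 * 47.86
mass_P = 26.17942 g, rounded to 4 dp:

26.1794 g


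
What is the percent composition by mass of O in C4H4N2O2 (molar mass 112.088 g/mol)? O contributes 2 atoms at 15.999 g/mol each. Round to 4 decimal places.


pct = 100 * (n_elem * M_elem) / M_total
mass_contribution = 2 * 15.999 = 31.998 g/mol
pct = 100 * 31.998 / 112.088
pct = 28.5472129 %, rounded to 4 dp:

28.5472 %


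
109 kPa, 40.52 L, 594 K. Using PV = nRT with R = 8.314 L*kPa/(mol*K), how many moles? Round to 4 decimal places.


PV = nRT, solve for n = PV / (RT).
PV = 109 * 40.52 = 4416.68
RT = 8.314 * 594 = 4938.516
n = 4416.68 / 4938.516
n = 0.89433344 mol, rounded to 4 dp:

0.8943 mol


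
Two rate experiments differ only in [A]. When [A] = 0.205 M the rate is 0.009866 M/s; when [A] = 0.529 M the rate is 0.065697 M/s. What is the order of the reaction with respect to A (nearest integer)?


Rate is proportional to [A]^n, so rate2/rate1 = ([A]2/[A]1)^n. Take logs to solve for n.
rate2/rate1 = 0.065697 / 0.009866 = 6.6589
[A]2/[A]1 = 0.529 / 0.205 = 2.5805
n = ln(6.6589) / ln(2.5805) = 2.0
Nearest integer order:

2


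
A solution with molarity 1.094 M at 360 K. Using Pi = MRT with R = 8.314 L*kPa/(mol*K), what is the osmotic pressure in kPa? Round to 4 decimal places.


Osmotic pressure (van't Hoff): Pi = M*R*T.
RT = 8.314 * 360 = 2993.04
Pi = 1.094 * 2993.04
Pi = 3274.38576 kPa, rounded to 4 dp:

3274.3858 kPa


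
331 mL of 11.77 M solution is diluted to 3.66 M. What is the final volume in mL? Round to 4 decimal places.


Dilution: M1*V1 = M2*V2, solve for V2.
V2 = M1*V1 / M2
V2 = 11.77 * 331 / 3.66
V2 = 3895.87 / 3.66
V2 = 1064.44535519 mL, rounded to 4 dp:

1064.4454 mL


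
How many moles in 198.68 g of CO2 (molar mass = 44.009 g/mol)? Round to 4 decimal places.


n = mass / M
n = 198.68 / 44.009
n = 4.51453112 mol, rounded to 4 dp:

4.5145 mol


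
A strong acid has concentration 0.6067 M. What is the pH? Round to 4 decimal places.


A strong acid dissociates completely, so [H+] equals the given concentration.
pH = -log10([H+]) = -log10(0.6067)
pH = 0.21702601, rounded to 4 dp:

0.2170


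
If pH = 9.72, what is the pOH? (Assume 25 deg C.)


At 25 deg C, pH + pOH = 14.
pOH = 14 - pH = 14 - 9.72
pOH = 4.28:

4.28


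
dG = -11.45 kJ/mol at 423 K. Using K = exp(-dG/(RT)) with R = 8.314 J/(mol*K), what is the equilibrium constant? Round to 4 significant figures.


dG is in kJ/mol; multiply by 1000 to match R in J/(mol*K).
RT = 8.314 * 423 = 3516.822 J/mol
exponent = -dG*1000 / (RT) = -(-11.45*1000) / 3516.822 = 3.25578036
K = exp(3.25578036)
K = 25.939849, rounded to 4 significant figures:

25.94


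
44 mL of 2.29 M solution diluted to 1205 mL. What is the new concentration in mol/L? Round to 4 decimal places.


Dilution: M1*V1 = M2*V2, solve for M2.
M2 = M1*V1 / V2
M2 = 2.29 * 44 / 1205
M2 = 100.76 / 1205
M2 = 0.08361826 mol/L, rounded to 4 dp:

0.0836 mol/L


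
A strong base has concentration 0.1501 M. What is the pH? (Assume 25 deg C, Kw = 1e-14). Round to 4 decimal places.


A strong base dissociates completely, so [OH-] equals the given concentration.
pOH = -log10([OH-]) = -log10(0.1501) = 0.823619
pH = 14 - pOH = 14 - 0.823619
pH = 13.176381, rounded to 4 dp:

13.1764


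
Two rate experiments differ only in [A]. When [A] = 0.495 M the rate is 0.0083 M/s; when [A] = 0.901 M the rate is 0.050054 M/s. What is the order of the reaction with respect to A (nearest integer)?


Rate is proportional to [A]^n, so rate2/rate1 = ([A]2/[A]1)^n. Take logs to solve for n.
rate2/rate1 = 0.050054 / 0.0083 = 6.0306
[A]2/[A]1 = 0.901 / 0.495 = 1.8202
n = ln(6.0306) / ln(1.8202) = 3.0
Nearest integer order:

3


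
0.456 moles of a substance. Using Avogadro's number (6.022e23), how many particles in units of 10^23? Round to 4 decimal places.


N = n * NA, then divide by 1e23 for the requested units.
N / 1e23 = n * 6.022
N / 1e23 = 0.456 * 6.022
N / 1e23 = 2.746032, rounded to 4 dp:

2.7460


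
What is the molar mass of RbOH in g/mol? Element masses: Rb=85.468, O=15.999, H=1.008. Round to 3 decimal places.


M = sum(count * atomic_mass) over atoms.
M = 1*85.468 + 1*15.999 + 1*1.008
M = 85.468 + 15.999 + 1.008
M = 102.475 g/mol, rounded to 3 dp:

102.475 g/mol


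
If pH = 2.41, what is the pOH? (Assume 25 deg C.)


At 25 deg C, pH + pOH = 14.
pOH = 14 - pH = 14 - 2.41
pOH = 11.59:

11.59


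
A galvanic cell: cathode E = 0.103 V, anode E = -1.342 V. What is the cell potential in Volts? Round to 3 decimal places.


Standard cell potential: E_cell = E_cathode - E_anode.
E_cell = 0.103 - (-1.342)
E_cell = 1.445 V, rounded to 3 dp:

1.445 V


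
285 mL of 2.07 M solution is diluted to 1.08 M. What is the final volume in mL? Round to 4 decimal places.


Dilution: M1*V1 = M2*V2, solve for V2.
V2 = M1*V1 / M2
V2 = 2.07 * 285 / 1.08
V2 = 589.95 / 1.08
V2 = 546.25 mL, rounded to 4 dp:

546.2500 mL


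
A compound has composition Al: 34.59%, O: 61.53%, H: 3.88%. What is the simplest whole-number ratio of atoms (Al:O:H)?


Assume 100 g of compound, divide each mass% by atomic mass to get moles, then normalize by the smallest to get a raw atom ratio.
Moles per 100 g: Al: 34.59/26.982 = 1.282, O: 61.53/15.999 = 3.8459, H: 3.88/1.008 = 3.8492
Raw ratio (divide by min = 1.282): Al: 1.0, O: 3.0, H: 3.003
Multiply by 1 to clear fractions: Al: 1.0 ~= 1, O: 3.0 ~= 3, H: 3.003 ~= 3
Reduce by GCD to get the simplest whole-number ratio:

1:3:3


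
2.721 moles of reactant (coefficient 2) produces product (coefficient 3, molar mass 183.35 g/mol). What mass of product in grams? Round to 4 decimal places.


Use the coefficient ratio to convert reactant moles to product moles, then multiply by the product's molar mass.
moles_P = moles_R * (coeff_P / coeff_R) = 2.721 * (3/2) = 4.0815
mass_P = moles_P * M_P = 4.0815 * 183.35
mass_P = 748.343025 g, rounded to 4 dp:

748.3430 g


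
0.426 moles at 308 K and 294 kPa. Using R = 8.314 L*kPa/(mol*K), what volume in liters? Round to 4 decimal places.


PV = nRT, solve for V = nRT / P.
nRT = 0.426 * 8.314 * 308 = 1090.8633
V = 1090.8633 / 294
V = 3.71041939 L, rounded to 4 dp:

3.7104 L


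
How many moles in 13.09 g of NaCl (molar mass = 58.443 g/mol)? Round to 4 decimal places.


n = mass / M
n = 13.09 / 58.443
n = 0.22397892 mol, rounded to 4 dp:

0.2240 mol


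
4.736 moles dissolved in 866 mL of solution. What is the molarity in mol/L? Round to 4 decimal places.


Convert volume to liters: V_L = V_mL / 1000.
V_L = 866 / 1000 = 0.866 L
M = n / V_L = 4.736 / 0.866
M = 5.46882217 mol/L, rounded to 4 dp:

5.4688 mol/L


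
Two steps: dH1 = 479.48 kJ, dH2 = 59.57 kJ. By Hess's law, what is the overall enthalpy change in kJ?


Hess's law: enthalpy is a state function, so add the step enthalpies.
dH_total = dH1 + dH2 = 479.48 + (59.57)
dH_total = 539.05 kJ:

539.05 kJ


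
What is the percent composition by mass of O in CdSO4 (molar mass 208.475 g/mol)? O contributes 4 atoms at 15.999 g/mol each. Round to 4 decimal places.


pct = 100 * (n_elem * M_elem) / M_total
mass_contribution = 4 * 15.999 = 63.996 g/mol
pct = 100 * 63.996 / 208.475
pct = 30.6972059 %, rounded to 4 dp:

30.6972 %


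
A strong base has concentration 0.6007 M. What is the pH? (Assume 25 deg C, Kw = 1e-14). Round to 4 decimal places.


A strong base dissociates completely, so [OH-] equals the given concentration.
pOH = -log10([OH-]) = -log10(0.6007) = 0.221342
pH = 14 - pOH = 14 - 0.221342
pH = 13.778658, rounded to 4 dp:

13.7787


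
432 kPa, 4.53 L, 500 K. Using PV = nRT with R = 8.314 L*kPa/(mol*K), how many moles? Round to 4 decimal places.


PV = nRT, solve for n = PV / (RT).
PV = 432 * 4.53 = 1956.96
RT = 8.314 * 500 = 4157.0
n = 1956.96 / 4157.0
n = 0.47076257 mol, rounded to 4 dp:

0.4708 mol


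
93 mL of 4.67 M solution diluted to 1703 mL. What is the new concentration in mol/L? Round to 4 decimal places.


Dilution: M1*V1 = M2*V2, solve for M2.
M2 = M1*V1 / V2
M2 = 4.67 * 93 / 1703
M2 = 434.31 / 1703
M2 = 0.25502642 mol/L, rounded to 4 dp:

0.2550 mol/L


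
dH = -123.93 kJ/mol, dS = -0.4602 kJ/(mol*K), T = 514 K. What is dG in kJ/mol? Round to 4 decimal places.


Gibbs: dG = dH - T*dS (consistent units, dS already in kJ/(mol*K)).
T*dS = 514 * -0.4602 = -236.5428
dG = -123.93 - (-236.5428)
dG = 112.6128 kJ/mol, rounded to 4 dp:

112.6128 kJ/mol


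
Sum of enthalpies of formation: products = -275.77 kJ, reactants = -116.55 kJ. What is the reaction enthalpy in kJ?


dH_rxn = sum(dH_f products) - sum(dH_f reactants)
dH_rxn = -275.77 - (-116.55)
dH_rxn = -159.22 kJ:

-159.22 kJ


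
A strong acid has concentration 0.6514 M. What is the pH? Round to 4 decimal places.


A strong acid dissociates completely, so [H+] equals the given concentration.
pH = -log10([H+]) = -log10(0.6514)
pH = 0.18615225, rounded to 4 dp:

0.1862


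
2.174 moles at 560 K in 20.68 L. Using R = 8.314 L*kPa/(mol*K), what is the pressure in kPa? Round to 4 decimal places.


PV = nRT, solve for P = nRT / V.
nRT = 2.174 * 8.314 * 560 = 10121.7962
P = 10121.7962 / 20.68
P = 489.44855899 kPa, rounded to 4 dp:

489.4486 kPa


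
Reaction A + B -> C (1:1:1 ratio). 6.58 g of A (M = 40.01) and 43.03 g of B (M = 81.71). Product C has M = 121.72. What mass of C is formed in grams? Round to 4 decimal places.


Find moles of each reactant; the smaller value is the limiting reagent in a 1:1:1 reaction, so moles_C equals moles of the limiter.
n_A = mass_A / M_A = 6.58 / 40.01 = 0.164459 mol
n_B = mass_B / M_B = 43.03 / 81.71 = 0.526619 mol
Limiting reagent: A (smaller), n_limiting = 0.164459 mol
mass_C = n_limiting * M_C = 0.164459 * 121.72
mass_C = 20.01794948 g, rounded to 4 dp:

20.0179 g


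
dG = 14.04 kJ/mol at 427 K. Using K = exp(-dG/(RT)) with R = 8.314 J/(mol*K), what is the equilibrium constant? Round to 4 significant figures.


dG is in kJ/mol; multiply by 1000 to match R in J/(mol*K).
RT = 8.314 * 427 = 3550.078 J/mol
exponent = -dG*1000 / (RT) = -(14.04*1000) / 3550.078 = -3.95484268
K = exp(-3.95484268)
K = 0.019161683, rounded to 4 significant figures:

0.01916


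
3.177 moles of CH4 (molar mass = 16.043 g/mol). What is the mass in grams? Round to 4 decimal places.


mass = n * M
mass = 3.177 * 16.043
mass = 50.968611 g, rounded to 4 dp:

50.9686 g


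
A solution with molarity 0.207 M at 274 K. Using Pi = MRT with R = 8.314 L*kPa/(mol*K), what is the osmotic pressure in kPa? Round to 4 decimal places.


Osmotic pressure (van't Hoff): Pi = M*R*T.
RT = 8.314 * 274 = 2278.036
Pi = 0.207 * 2278.036
Pi = 471.553452 kPa, rounded to 4 dp:

471.5535 kPa


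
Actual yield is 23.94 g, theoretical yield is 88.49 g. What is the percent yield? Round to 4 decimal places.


% yield = 100 * actual / theoretical
% yield = 100 * 23.94 / 88.49
% yield = 27.0539044 %, rounded to 4 dp:

27.0539 %


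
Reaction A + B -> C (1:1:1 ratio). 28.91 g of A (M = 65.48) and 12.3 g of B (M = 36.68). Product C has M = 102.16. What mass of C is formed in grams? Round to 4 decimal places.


Find moles of each reactant; the smaller value is the limiting reagent in a 1:1:1 reaction, so moles_C equals moles of the limiter.
n_A = mass_A / M_A = 28.91 / 65.48 = 0.441509 mol
n_B = mass_B / M_B = 12.3 / 36.68 = 0.335333 mol
Limiting reagent: B (smaller), n_limiting = 0.335333 mol
mass_C = n_limiting * M_C = 0.335333 * 102.16
mass_C = 34.25761928 g, rounded to 4 dp:

34.2576 g


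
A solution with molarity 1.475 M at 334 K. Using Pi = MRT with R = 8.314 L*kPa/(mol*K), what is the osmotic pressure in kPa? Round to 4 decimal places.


Osmotic pressure (van't Hoff): Pi = M*R*T.
RT = 8.314 * 334 = 2776.876
Pi = 1.475 * 2776.876
Pi = 4095.8921 kPa, rounded to 4 dp:

4095.8921 kPa


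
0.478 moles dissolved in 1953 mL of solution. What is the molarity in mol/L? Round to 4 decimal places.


Convert volume to liters: V_L = V_mL / 1000.
V_L = 1953 / 1000 = 1.953 L
M = n / V_L = 0.478 / 1.953
M = 0.24475166 mol/L, rounded to 4 dp:

0.2448 mol/L


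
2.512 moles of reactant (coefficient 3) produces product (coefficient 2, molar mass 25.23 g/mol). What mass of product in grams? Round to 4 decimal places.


Use the coefficient ratio to convert reactant moles to product moles, then multiply by the product's molar mass.
moles_P = moles_R * (coeff_P / coeff_R) = 2.512 * (2/3) = 1.674667
mass_P = moles_P * M_P = 1.674667 * 25.23
mass_P = 42.25184841 g, rounded to 4 dp:

42.2518 g


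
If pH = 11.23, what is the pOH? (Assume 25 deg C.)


At 25 deg C, pH + pOH = 14.
pOH = 14 - pH = 14 - 11.23
pOH = 2.77:

2.77


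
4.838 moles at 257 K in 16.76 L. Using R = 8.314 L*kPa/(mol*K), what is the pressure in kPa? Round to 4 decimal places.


PV = nRT, solve for P = nRT / V.
nRT = 4.838 * 8.314 * 257 = 10337.3449
P = 10337.3449 / 16.76
P = 616.78668854 kPa, rounded to 4 dp:

616.7867 kPa


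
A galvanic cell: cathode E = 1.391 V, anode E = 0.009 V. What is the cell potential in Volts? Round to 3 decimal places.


Standard cell potential: E_cell = E_cathode - E_anode.
E_cell = 1.391 - (0.009)
E_cell = 1.382 V, rounded to 3 dp:

1.382 V


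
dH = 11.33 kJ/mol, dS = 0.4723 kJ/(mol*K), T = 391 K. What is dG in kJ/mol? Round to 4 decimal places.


Gibbs: dG = dH - T*dS (consistent units, dS already in kJ/(mol*K)).
T*dS = 391 * 0.4723 = 184.6693
dG = 11.33 - (184.6693)
dG = -173.3393 kJ/mol, rounded to 4 dp:

-173.3393 kJ/mol


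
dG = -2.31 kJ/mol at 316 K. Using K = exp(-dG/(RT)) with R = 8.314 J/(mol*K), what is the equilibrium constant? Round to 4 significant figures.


dG is in kJ/mol; multiply by 1000 to match R in J/(mol*K).
RT = 8.314 * 316 = 2627.224 J/mol
exponent = -dG*1000 / (RT) = -(-2.31*1000) / 2627.224 = 0.87925506
K = exp(0.87925506)
K = 2.4091044, rounded to 4 significant figures:

2.409


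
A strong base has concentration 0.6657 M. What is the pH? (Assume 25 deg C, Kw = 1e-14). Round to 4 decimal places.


A strong base dissociates completely, so [OH-] equals the given concentration.
pOH = -log10([OH-]) = -log10(0.6657) = 0.176721
pH = 14 - pOH = 14 - 0.176721
pH = 13.823279, rounded to 4 dp:

13.8233


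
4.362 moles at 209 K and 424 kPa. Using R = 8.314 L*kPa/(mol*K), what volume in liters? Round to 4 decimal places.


PV = nRT, solve for V = nRT / P.
nRT = 4.362 * 8.314 * 209 = 7579.5246
V = 7579.5246 / 424
V = 17.87623726 L, rounded to 4 dp:

17.8762 L


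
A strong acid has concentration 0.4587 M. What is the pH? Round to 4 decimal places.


A strong acid dissociates completely, so [H+] equals the given concentration.
pH = -log10([H+]) = -log10(0.4587)
pH = 0.33847126, rounded to 4 dp:

0.3385


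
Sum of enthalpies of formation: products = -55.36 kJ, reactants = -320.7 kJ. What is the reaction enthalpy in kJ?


dH_rxn = sum(dH_f products) - sum(dH_f reactants)
dH_rxn = -55.36 - (-320.7)
dH_rxn = 265.34 kJ:

265.34 kJ


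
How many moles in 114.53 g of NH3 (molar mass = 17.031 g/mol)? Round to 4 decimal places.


n = mass / M
n = 114.53 / 17.031
n = 6.72479596 mol, rounded to 4 dp:

6.7248 mol


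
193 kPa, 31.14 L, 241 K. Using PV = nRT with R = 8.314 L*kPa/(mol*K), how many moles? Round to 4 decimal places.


PV = nRT, solve for n = PV / (RT).
PV = 193 * 31.14 = 6010.02
RT = 8.314 * 241 = 2003.674
n = 6010.02 / 2003.674
n = 2.99949992 mol, rounded to 4 dp:

2.9995 mol


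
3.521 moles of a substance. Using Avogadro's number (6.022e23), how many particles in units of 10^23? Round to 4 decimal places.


N = n * NA, then divide by 1e23 for the requested units.
N / 1e23 = n * 6.022
N / 1e23 = 3.521 * 6.022
N / 1e23 = 21.203462, rounded to 4 dp:

21.2035


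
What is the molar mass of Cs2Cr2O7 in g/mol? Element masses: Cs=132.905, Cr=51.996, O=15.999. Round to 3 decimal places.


M = sum(count * atomic_mass) over atoms.
M = 2*132.905 + 2*51.996 + 7*15.999
M = 265.81 + 103.992 + 111.993
M = 481.795 g/mol, rounded to 3 dp:

481.795 g/mol


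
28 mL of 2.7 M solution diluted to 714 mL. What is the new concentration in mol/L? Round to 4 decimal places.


Dilution: M1*V1 = M2*V2, solve for M2.
M2 = M1*V1 / V2
M2 = 2.7 * 28 / 714
M2 = 75.6 / 714
M2 = 0.10588235 mol/L, rounded to 4 dp:

0.1059 mol/L


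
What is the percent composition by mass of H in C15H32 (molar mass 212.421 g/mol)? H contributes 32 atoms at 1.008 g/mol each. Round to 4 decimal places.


pct = 100 * (n_elem * M_elem) / M_total
mass_contribution = 32 * 1.008 = 32.256 g/mol
pct = 100 * 32.256 / 212.421
pct = 15.18493934 %, rounded to 4 dp:

15.1849 %


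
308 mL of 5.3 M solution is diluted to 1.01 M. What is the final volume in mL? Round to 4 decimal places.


Dilution: M1*V1 = M2*V2, solve for V2.
V2 = M1*V1 / M2
V2 = 5.3 * 308 / 1.01
V2 = 1632.4 / 1.01
V2 = 1616.23762376 mL, rounded to 4 dp:

1616.2376 mL


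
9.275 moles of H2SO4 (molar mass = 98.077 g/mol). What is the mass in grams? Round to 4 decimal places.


mass = n * M
mass = 9.275 * 98.077
mass = 909.664175 g, rounded to 4 dp:

909.6642 g


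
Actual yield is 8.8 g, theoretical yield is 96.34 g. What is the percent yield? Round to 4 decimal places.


% yield = 100 * actual / theoretical
% yield = 100 * 8.8 / 96.34
% yield = 9.13431596 %, rounded to 4 dp:

9.1343 %


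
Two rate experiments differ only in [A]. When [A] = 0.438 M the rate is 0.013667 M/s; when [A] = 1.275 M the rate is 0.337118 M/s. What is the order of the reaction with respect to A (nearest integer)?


Rate is proportional to [A]^n, so rate2/rate1 = ([A]2/[A]1)^n. Take logs to solve for n.
rate2/rate1 = 0.337118 / 0.013667 = 24.6666
[A]2/[A]1 = 1.275 / 0.438 = 2.911
n = ln(24.6666) / ln(2.911) = 3.0
Nearest integer order:

3


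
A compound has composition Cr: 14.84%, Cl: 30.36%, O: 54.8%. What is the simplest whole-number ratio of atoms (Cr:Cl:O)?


Assume 100 g of compound, divide each mass% by atomic mass to get moles, then normalize by the smallest to get a raw atom ratio.
Moles per 100 g: Cr: 14.84/51.996 = 0.2854, Cl: 30.36/35.453 = 0.8563, O: 54.8/15.999 = 3.4252
Raw ratio (divide by min = 0.2854): Cr: 1.0, Cl: 3.0, O: 12.001
Multiply by 1 to clear fractions: Cr: 1.0 ~= 1, Cl: 3.0 ~= 3, O: 12.001 ~= 12
Reduce by GCD to get the simplest whole-number ratio:

1:3:12


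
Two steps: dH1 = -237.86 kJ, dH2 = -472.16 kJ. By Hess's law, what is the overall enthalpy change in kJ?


Hess's law: enthalpy is a state function, so add the step enthalpies.
dH_total = dH1 + dH2 = -237.86 + (-472.16)
dH_total = -710.02 kJ:

-710.02 kJ


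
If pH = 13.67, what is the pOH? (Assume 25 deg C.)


At 25 deg C, pH + pOH = 14.
pOH = 14 - pH = 14 - 13.67
pOH = 0.33:

0.33


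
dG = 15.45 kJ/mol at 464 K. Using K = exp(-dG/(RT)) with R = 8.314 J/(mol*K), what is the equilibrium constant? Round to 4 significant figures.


dG is in kJ/mol; multiply by 1000 to match R in J/(mol*K).
RT = 8.314 * 464 = 3857.696 J/mol
exponent = -dG*1000 / (RT) = -(15.45*1000) / 3857.696 = -4.00498121
K = exp(-4.00498121)
K = 0.018224632, rounded to 4 significant figures:

0.01822


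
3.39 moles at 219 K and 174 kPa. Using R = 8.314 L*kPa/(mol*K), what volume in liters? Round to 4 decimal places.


PV = nRT, solve for V = nRT / P.
nRT = 3.39 * 8.314 * 219 = 6172.3967
V = 6172.3967 / 174
V = 35.47354425 L, rounded to 4 dp:

35.4735 L


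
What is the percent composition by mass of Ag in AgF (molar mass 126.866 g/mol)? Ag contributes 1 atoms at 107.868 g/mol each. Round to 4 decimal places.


pct = 100 * (n_elem * M_elem) / M_total
mass_contribution = 1 * 107.868 = 107.868 g/mol
pct = 100 * 107.868 / 126.866
pct = 85.02514464 %, rounded to 4 dp:

85.0251 %


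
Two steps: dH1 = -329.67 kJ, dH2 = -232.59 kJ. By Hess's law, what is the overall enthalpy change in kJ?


Hess's law: enthalpy is a state function, so add the step enthalpies.
dH_total = dH1 + dH2 = -329.67 + (-232.59)
dH_total = -562.26 kJ:

-562.26 kJ


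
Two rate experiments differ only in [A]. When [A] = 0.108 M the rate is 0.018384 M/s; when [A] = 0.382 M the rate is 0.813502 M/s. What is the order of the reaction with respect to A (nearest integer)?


Rate is proportional to [A]^n, so rate2/rate1 = ([A]2/[A]1)^n. Take logs to solve for n.
rate2/rate1 = 0.813502 / 0.018384 = 44.2505
[A]2/[A]1 = 0.382 / 0.108 = 3.537
n = ln(44.2505) / ln(3.537) = 3.0
Nearest integer order:

3


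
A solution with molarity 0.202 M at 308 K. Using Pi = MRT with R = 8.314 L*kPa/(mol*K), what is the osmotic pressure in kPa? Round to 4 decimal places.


Osmotic pressure (van't Hoff): Pi = M*R*T.
RT = 8.314 * 308 = 2560.712
Pi = 0.202 * 2560.712
Pi = 517.263824 kPa, rounded to 4 dp:

517.2638 kPa


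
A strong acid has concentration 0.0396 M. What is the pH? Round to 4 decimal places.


A strong acid dissociates completely, so [H+] equals the given concentration.
pH = -log10([H+]) = -log10(0.0396)
pH = 1.40230481, rounded to 4 dp:

1.4023


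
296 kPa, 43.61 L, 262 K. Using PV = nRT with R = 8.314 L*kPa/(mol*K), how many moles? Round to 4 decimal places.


PV = nRT, solve for n = PV / (RT).
PV = 296 * 43.61 = 12908.56
RT = 8.314 * 262 = 2178.268
n = 12908.56 / 2178.268
n = 5.92606603 mol, rounded to 4 dp:

5.9261 mol


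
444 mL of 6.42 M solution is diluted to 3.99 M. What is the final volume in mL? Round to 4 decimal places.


Dilution: M1*V1 = M2*V2, solve for V2.
V2 = M1*V1 / M2
V2 = 6.42 * 444 / 3.99
V2 = 2850.48 / 3.99
V2 = 714.40601504 mL, rounded to 4 dp:

714.4060 mL


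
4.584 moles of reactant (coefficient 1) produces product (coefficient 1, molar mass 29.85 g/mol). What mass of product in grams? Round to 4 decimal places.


Use the coefficient ratio to convert reactant moles to product moles, then multiply by the product's molar mass.
moles_P = moles_R * (coeff_P / coeff_R) = 4.584 * (1/1) = 4.584
mass_P = moles_P * M_P = 4.584 * 29.85
mass_P = 136.8324 g, rounded to 4 dp:

136.8324 g


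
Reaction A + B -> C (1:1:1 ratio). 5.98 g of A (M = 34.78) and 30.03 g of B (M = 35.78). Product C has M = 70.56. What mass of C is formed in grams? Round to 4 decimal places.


Find moles of each reactant; the smaller value is the limiting reagent in a 1:1:1 reaction, so moles_C equals moles of the limiter.
n_A = mass_A / M_A = 5.98 / 34.78 = 0.171938 mol
n_B = mass_B / M_B = 30.03 / 35.78 = 0.839296 mol
Limiting reagent: A (smaller), n_limiting = 0.171938 mol
mass_C = n_limiting * M_C = 0.171938 * 70.56
mass_C = 12.13194528 g, rounded to 4 dp:

12.1319 g


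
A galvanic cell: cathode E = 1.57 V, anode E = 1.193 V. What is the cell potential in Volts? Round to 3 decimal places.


Standard cell potential: E_cell = E_cathode - E_anode.
E_cell = 1.57 - (1.193)
E_cell = 0.377 V, rounded to 3 dp:

0.377 V


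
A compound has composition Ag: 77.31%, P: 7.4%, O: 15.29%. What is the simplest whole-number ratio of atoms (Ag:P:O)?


Assume 100 g of compound, divide each mass% by atomic mass to get moles, then normalize by the smallest to get a raw atom ratio.
Moles per 100 g: Ag: 77.31/107.868 = 0.7167, P: 7.4/30.974 = 0.2389, O: 15.29/15.999 = 0.9557
Raw ratio (divide by min = 0.2389): Ag: 3.0, P: 1.0, O: 4.0
Multiply by 1 to clear fractions: Ag: 3.0 ~= 3, P: 1.0 ~= 1, O: 4.0 ~= 4
Reduce by GCD to get the simplest whole-number ratio:

3:1:4


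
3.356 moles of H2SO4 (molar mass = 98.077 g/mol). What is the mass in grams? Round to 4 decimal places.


mass = n * M
mass = 3.356 * 98.077
mass = 329.146412 g, rounded to 4 dp:

329.1464 g


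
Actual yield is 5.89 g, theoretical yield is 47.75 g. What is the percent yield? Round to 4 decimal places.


% yield = 100 * actual / theoretical
% yield = 100 * 5.89 / 47.75
% yield = 12.33507853 %, rounded to 4 dp:

12.3351 %


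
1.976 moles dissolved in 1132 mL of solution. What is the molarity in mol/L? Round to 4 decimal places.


Convert volume to liters: V_L = V_mL / 1000.
V_L = 1132 / 1000 = 1.132 L
M = n / V_L = 1.976 / 1.132
M = 1.74558304 mol/L, rounded to 4 dp:

1.7456 mol/L


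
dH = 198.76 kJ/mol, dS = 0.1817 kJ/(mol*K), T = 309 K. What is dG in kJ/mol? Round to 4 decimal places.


Gibbs: dG = dH - T*dS (consistent units, dS already in kJ/(mol*K)).
T*dS = 309 * 0.1817 = 56.1453
dG = 198.76 - (56.1453)
dG = 142.6147 kJ/mol, rounded to 4 dp:

142.6147 kJ/mol


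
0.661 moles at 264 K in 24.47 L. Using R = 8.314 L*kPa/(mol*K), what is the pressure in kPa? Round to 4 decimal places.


PV = nRT, solve for P = nRT / V.
nRT = 0.661 * 8.314 * 264 = 1450.8263
P = 1450.8263 / 24.47
P = 59.29 kPa, rounded to 4 dp:

59.2900 kPa


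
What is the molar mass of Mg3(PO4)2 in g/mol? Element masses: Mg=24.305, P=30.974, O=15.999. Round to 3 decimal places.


M = sum(count * atomic_mass) over atoms.
M = 3*24.305 + 2*30.974 + 8*15.999
M = 72.915 + 61.948 + 127.992
M = 262.855 g/mol, rounded to 3 dp:

262.855 g/mol


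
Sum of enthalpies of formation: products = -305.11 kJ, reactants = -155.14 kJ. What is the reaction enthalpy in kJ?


dH_rxn = sum(dH_f products) - sum(dH_f reactants)
dH_rxn = -305.11 - (-155.14)
dH_rxn = -149.97 kJ:

-149.97 kJ


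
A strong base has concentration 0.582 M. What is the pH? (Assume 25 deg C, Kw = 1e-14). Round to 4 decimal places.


A strong base dissociates completely, so [OH-] equals the given concentration.
pOH = -log10([OH-]) = -log10(0.582) = 0.235077
pH = 14 - pOH = 14 - 0.235077
pH = 13.764923, rounded to 4 dp:

13.7649


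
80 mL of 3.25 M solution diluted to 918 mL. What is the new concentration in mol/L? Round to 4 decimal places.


Dilution: M1*V1 = M2*V2, solve for M2.
M2 = M1*V1 / V2
M2 = 3.25 * 80 / 918
M2 = 260.0 / 918
M2 = 0.2832244 mol/L, rounded to 4 dp:

0.2832 mol/L


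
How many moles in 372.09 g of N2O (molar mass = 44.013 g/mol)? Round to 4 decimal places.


n = mass / M
n = 372.09 / 44.013
n = 8.45409311 mol, rounded to 4 dp:

8.4541 mol


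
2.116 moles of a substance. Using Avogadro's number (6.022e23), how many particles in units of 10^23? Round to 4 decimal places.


N = n * NA, then divide by 1e23 for the requested units.
N / 1e23 = n * 6.022
N / 1e23 = 2.116 * 6.022
N / 1e23 = 12.742552, rounded to 4 dp:

12.7426


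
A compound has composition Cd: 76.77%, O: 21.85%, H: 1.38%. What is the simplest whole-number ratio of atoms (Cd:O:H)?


Assume 100 g of compound, divide each mass% by atomic mass to get moles, then normalize by the smallest to get a raw atom ratio.
Moles per 100 g: Cd: 76.77/112.414 = 0.6829, O: 21.85/15.999 = 1.3657, H: 1.38/1.008 = 1.369
Raw ratio (divide by min = 0.6829): Cd: 1.0, O: 2.0, H: 2.005
Multiply by 1 to clear fractions: Cd: 1.0 ~= 1, O: 2.0 ~= 2, H: 2.005 ~= 2
Reduce by GCD to get the simplest whole-number ratio:

1:2:2


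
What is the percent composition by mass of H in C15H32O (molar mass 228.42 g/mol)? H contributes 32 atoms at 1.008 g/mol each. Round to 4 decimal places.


pct = 100 * (n_elem * M_elem) / M_total
mass_contribution = 32 * 1.008 = 32.256 g/mol
pct = 100 * 32.256 / 228.42
pct = 14.1213554 %, rounded to 4 dp:

14.1214 %


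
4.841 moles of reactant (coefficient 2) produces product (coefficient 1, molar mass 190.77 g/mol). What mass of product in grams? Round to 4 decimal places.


Use the coefficient ratio to convert reactant moles to product moles, then multiply by the product's molar mass.
moles_P = moles_R * (coeff_P / coeff_R) = 4.841 * (1/2) = 2.4205
mass_P = moles_P * M_P = 2.4205 * 190.77
mass_P = 461.758785 g, rounded to 4 dp:

461.7588 g


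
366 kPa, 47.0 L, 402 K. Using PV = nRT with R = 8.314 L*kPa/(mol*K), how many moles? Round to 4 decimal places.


PV = nRT, solve for n = PV / (RT).
PV = 366 * 47.0 = 17202.0
RT = 8.314 * 402 = 3342.228
n = 17202.0 / 3342.228
n = 5.1468661 mol, rounded to 4 dp:

5.1469 mol


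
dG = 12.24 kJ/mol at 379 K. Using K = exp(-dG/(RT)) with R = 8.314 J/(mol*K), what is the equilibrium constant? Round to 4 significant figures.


dG is in kJ/mol; multiply by 1000 to match R in J/(mol*K).
RT = 8.314 * 379 = 3151.006 J/mol
exponent = -dG*1000 / (RT) = -(12.24*1000) / 3151.006 = -3.88447372
K = exp(-3.88447372)
K = 0.020558646, rounded to 4 significant figures:

0.02056


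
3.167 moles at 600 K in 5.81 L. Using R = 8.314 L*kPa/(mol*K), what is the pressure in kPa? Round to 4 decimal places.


PV = nRT, solve for P = nRT / V.
nRT = 3.167 * 8.314 * 600 = 15798.2628
P = 15798.2628 / 5.81
P = 2719.15022375 kPa, rounded to 4 dp:

2719.1502 kPa


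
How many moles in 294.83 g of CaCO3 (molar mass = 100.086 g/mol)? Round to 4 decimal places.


n = mass / M
n = 294.83 / 100.086
n = 2.94576664 mol, rounded to 4 dp:

2.9458 mol


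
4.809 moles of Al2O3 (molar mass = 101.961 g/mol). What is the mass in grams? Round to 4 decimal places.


mass = n * M
mass = 4.809 * 101.961
mass = 490.330449 g, rounded to 4 dp:

490.3304 g


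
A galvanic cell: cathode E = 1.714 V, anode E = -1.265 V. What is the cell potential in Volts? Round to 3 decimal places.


Standard cell potential: E_cell = E_cathode - E_anode.
E_cell = 1.714 - (-1.265)
E_cell = 2.979 V, rounded to 3 dp:

2.979 V


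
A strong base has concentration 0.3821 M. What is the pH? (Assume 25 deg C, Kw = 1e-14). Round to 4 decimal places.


A strong base dissociates completely, so [OH-] equals the given concentration.
pOH = -log10([OH-]) = -log10(0.3821) = 0.417823
pH = 14 - pOH = 14 - 0.417823
pH = 13.582177, rounded to 4 dp:

13.5822


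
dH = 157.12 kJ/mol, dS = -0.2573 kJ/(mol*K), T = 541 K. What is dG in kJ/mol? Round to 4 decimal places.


Gibbs: dG = dH - T*dS (consistent units, dS already in kJ/(mol*K)).
T*dS = 541 * -0.2573 = -139.1993
dG = 157.12 - (-139.1993)
dG = 296.3193 kJ/mol, rounded to 4 dp:

296.3193 kJ/mol


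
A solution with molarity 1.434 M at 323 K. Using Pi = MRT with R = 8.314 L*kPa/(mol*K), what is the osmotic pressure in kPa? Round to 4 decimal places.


Osmotic pressure (van't Hoff): Pi = M*R*T.
RT = 8.314 * 323 = 2685.422
Pi = 1.434 * 2685.422
Pi = 3850.895148 kPa, rounded to 4 dp:

3850.8951 kPa


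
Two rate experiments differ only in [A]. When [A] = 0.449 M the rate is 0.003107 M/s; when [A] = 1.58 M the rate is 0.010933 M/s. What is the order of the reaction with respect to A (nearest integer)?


Rate is proportional to [A]^n, so rate2/rate1 = ([A]2/[A]1)^n. Take logs to solve for n.
rate2/rate1 = 0.010933 / 0.003107 = 3.5188
[A]2/[A]1 = 1.58 / 0.449 = 3.5189
n = ln(3.5188) / ln(3.5189) = 1.0
Nearest integer order:

1


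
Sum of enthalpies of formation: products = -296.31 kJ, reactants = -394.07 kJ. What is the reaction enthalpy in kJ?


dH_rxn = sum(dH_f products) - sum(dH_f reactants)
dH_rxn = -296.31 - (-394.07)
dH_rxn = 97.76 kJ:

97.76 kJ


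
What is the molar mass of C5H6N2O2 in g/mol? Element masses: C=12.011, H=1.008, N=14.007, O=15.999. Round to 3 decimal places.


M = sum(count * atomic_mass) over atoms.
M = 5*12.011 + 6*1.008 + 2*14.007 + 2*15.999
M = 60.055 + 6.048 + 28.014 + 31.998
M = 126.115 g/mol, rounded to 3 dp:

126.115 g/mol


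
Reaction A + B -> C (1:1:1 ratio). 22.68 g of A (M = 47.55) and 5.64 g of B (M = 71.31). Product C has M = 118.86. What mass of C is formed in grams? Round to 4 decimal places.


Find moles of each reactant; the smaller value is the limiting reagent in a 1:1:1 reaction, so moles_C equals moles of the limiter.
n_A = mass_A / M_A = 22.68 / 47.55 = 0.476972 mol
n_B = mass_B / M_B = 5.64 / 71.31 = 0.079091 mol
Limiting reagent: B (smaller), n_limiting = 0.079091 mol
mass_C = n_limiting * M_C = 0.079091 * 118.86
mass_C = 9.40075626 g, rounded to 4 dp:

9.4008 g


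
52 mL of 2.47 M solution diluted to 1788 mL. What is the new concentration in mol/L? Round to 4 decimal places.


Dilution: M1*V1 = M2*V2, solve for M2.
M2 = M1*V1 / V2
M2 = 2.47 * 52 / 1788
M2 = 128.44 / 1788
M2 = 0.07183445 mol/L, rounded to 4 dp:

0.0718 mol/L


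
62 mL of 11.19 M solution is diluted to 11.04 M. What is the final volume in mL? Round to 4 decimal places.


Dilution: M1*V1 = M2*V2, solve for V2.
V2 = M1*V1 / M2
V2 = 11.19 * 62 / 11.04
V2 = 693.78 / 11.04
V2 = 62.8423913 mL, rounded to 4 dp:

62.8424 mL


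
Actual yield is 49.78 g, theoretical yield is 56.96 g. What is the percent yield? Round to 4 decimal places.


% yield = 100 * actual / theoretical
% yield = 100 * 49.78 / 56.96
% yield = 87.39466292 %, rounded to 4 dp:

87.3947 %


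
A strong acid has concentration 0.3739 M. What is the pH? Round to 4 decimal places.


A strong acid dissociates completely, so [H+] equals the given concentration.
pH = -log10([H+]) = -log10(0.3739)
pH = 0.42724453, rounded to 4 dp:

0.4272


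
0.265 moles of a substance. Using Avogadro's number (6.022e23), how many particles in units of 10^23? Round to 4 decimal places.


N = n * NA, then divide by 1e23 for the requested units.
N / 1e23 = n * 6.022
N / 1e23 = 0.265 * 6.022
N / 1e23 = 1.59583, rounded to 4 dp:

1.5958


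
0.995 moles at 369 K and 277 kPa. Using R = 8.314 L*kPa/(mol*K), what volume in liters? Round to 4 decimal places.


PV = nRT, solve for V = nRT / P.
nRT = 0.995 * 8.314 * 369 = 3052.5267
V = 3052.5267 / 277
V = 11.01995199 L, rounded to 4 dp:

11.0200 L


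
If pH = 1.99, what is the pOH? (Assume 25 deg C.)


At 25 deg C, pH + pOH = 14.
pOH = 14 - pH = 14 - 1.99
pOH = 12.01:

12.01


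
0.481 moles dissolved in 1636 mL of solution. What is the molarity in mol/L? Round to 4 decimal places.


Convert volume to liters: V_L = V_mL / 1000.
V_L = 1636 / 1000 = 1.636 L
M = n / V_L = 0.481 / 1.636
M = 0.29400978 mol/L, rounded to 4 dp:

0.2940 mol/L


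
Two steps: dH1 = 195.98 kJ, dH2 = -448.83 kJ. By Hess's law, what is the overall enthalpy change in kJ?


Hess's law: enthalpy is a state function, so add the step enthalpies.
dH_total = dH1 + dH2 = 195.98 + (-448.83)
dH_total = -252.85 kJ:

-252.85 kJ


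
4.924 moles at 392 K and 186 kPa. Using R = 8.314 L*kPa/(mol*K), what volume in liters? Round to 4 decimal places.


PV = nRT, solve for V = nRT / P.
nRT = 4.924 * 8.314 * 392 = 16047.7493
V = 16047.7493 / 186
V = 86.27822204 L, rounded to 4 dp:

86.2782 L


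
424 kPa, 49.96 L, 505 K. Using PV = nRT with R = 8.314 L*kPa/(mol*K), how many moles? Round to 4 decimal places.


PV = nRT, solve for n = PV / (RT).
PV = 424 * 49.96 = 21183.04
RT = 8.314 * 505 = 4198.57
n = 21183.04 / 4198.57
n = 5.04529876 mol, rounded to 4 dp:

5.0453 mol


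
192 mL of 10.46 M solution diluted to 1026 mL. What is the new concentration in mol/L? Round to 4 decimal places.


Dilution: M1*V1 = M2*V2, solve for M2.
M2 = M1*V1 / V2
M2 = 10.46 * 192 / 1026
M2 = 2008.32 / 1026
M2 = 1.9574269 mol/L, rounded to 4 dp:

1.9574 mol/L


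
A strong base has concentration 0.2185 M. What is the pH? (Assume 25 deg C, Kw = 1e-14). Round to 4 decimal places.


A strong base dissociates completely, so [OH-] equals the given concentration.
pOH = -log10([OH-]) = -log10(0.2185) = 0.660549
pH = 14 - pOH = 14 - 0.660549
pH = 13.339451, rounded to 4 dp:

13.3395


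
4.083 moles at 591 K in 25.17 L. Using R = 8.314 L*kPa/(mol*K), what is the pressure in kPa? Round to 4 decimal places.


PV = nRT, solve for P = nRT / V.
nRT = 4.083 * 8.314 * 591 = 20062.1226
P = 20062.1226 / 25.17
P = 797.06486293 kPa, rounded to 4 dp:

797.0649 kPa


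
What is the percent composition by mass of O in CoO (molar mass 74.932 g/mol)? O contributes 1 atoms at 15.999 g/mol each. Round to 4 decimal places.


pct = 100 * (n_elem * M_elem) / M_total
mass_contribution = 1 * 15.999 = 15.999 g/mol
pct = 100 * 15.999 / 74.932
pct = 21.35135857 %, rounded to 4 dp:

21.3514 %


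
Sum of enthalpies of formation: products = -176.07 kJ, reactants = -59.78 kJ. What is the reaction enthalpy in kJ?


dH_rxn = sum(dH_f products) - sum(dH_f reactants)
dH_rxn = -176.07 - (-59.78)
dH_rxn = -116.29 kJ:

-116.29 kJ


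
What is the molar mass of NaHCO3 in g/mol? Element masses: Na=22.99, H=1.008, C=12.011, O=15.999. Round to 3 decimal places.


M = sum(count * atomic_mass) over atoms.
M = 1*22.99 + 1*1.008 + 1*12.011 + 3*15.999
M = 22.99 + 1.008 + 12.011 + 47.997
M = 84.006 g/mol, rounded to 3 dp:

84.006 g/mol


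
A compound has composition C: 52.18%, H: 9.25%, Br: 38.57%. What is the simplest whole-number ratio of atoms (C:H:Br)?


Assume 100 g of compound, divide each mass% by atomic mass to get moles, then normalize by the smallest to get a raw atom ratio.
Moles per 100 g: C: 52.18/12.011 = 4.3444, H: 9.25/1.008 = 9.1766, Br: 38.57/79.904 = 0.4827
Raw ratio (divide by min = 0.4827): C: 9.0, H: 19.011, Br: 1.0
Multiply by 1 to clear fractions: C: 9.0 ~= 9, H: 19.011 ~= 19, Br: 1.0 ~= 1
Reduce by GCD to get the simplest whole-number ratio:

9:19:1


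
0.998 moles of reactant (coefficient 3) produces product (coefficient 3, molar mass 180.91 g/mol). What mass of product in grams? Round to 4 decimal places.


Use the coefficient ratio to convert reactant moles to product moles, then multiply by the product's molar mass.
moles_P = moles_R * (coeff_P / coeff_R) = 0.998 * (3/3) = 0.998
mass_P = moles_P * M_P = 0.998 * 180.91
mass_P = 180.54818 g, rounded to 4 dp:

180.5482 g


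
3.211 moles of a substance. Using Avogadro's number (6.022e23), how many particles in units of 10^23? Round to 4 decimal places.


N = n * NA, then divide by 1e23 for the requested units.
N / 1e23 = n * 6.022
N / 1e23 = 3.211 * 6.022
N / 1e23 = 19.336642, rounded to 4 dp:

19.3366


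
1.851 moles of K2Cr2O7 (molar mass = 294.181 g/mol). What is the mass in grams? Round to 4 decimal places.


mass = n * M
mass = 1.851 * 294.181
mass = 544.529031 g, rounded to 4 dp:

544.5290 g


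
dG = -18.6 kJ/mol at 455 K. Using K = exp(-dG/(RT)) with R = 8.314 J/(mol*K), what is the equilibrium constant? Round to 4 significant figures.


dG is in kJ/mol; multiply by 1000 to match R in J/(mol*K).
RT = 8.314 * 455 = 3782.87 J/mol
exponent = -dG*1000 / (RT) = -(-18.6*1000) / 3782.87 = 4.91690172
K = exp(4.91690172)
K = 136.5788, rounded to 4 significant figures:

136.6


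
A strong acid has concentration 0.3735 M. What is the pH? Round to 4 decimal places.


A strong acid dissociates completely, so [H+] equals the given concentration.
pH = -log10([H+]) = -log10(0.3735)
pH = 0.42770939, rounded to 4 dp:

0.4277


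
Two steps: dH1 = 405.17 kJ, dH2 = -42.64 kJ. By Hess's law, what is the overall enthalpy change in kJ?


Hess's law: enthalpy is a state function, so add the step enthalpies.
dH_total = dH1 + dH2 = 405.17 + (-42.64)
dH_total = 362.53 kJ:

362.53 kJ


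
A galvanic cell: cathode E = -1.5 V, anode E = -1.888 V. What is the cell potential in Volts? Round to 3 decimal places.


Standard cell potential: E_cell = E_cathode - E_anode.
E_cell = -1.5 - (-1.888)
E_cell = 0.388 V, rounded to 3 dp:

0.388 V


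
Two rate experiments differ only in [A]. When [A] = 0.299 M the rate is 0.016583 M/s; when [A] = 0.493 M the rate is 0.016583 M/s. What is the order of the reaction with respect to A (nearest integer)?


Rate is proportional to [A]^n, so rate2/rate1 = ([A]2/[A]1)^n. Take logs to solve for n.
rate2/rate1 = 0.016583 / 0.016583 = 1.0
[A]2/[A]1 = 0.493 / 0.299 = 1.6488
n = ln(1.0) / ln(1.6488) = 0.0
Nearest integer order:

0
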